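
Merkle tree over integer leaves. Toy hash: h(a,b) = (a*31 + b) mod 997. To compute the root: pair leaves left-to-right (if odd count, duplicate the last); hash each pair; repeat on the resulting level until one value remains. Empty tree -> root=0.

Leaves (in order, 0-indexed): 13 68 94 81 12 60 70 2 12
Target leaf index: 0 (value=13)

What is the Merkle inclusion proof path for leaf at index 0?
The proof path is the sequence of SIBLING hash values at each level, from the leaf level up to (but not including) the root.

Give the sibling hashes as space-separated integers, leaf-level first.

L0 (leaves): [13, 68, 94, 81, 12, 60, 70, 2, 12], target index=0
L1: h(13,68)=(13*31+68)%997=471 [pair 0] h(94,81)=(94*31+81)%997=4 [pair 1] h(12,60)=(12*31+60)%997=432 [pair 2] h(70,2)=(70*31+2)%997=178 [pair 3] h(12,12)=(12*31+12)%997=384 [pair 4] -> [471, 4, 432, 178, 384]
  Sibling for proof at L0: 68
L2: h(471,4)=(471*31+4)%997=647 [pair 0] h(432,178)=(432*31+178)%997=609 [pair 1] h(384,384)=(384*31+384)%997=324 [pair 2] -> [647, 609, 324]
  Sibling for proof at L1: 4
L3: h(647,609)=(647*31+609)%997=726 [pair 0] h(324,324)=(324*31+324)%997=398 [pair 1] -> [726, 398]
  Sibling for proof at L2: 609
L4: h(726,398)=(726*31+398)%997=970 [pair 0] -> [970]
  Sibling for proof at L3: 398
Root: 970
Proof path (sibling hashes from leaf to root): [68, 4, 609, 398]

Answer: 68 4 609 398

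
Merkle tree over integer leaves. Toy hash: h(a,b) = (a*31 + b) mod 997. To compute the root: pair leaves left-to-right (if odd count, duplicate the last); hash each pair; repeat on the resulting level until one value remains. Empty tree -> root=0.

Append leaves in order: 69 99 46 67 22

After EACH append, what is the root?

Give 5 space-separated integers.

Answer: 69 244 63 84 207

Derivation:
After append 69 (leaves=[69]):
  L0: [69]
  root=69
After append 99 (leaves=[69, 99]):
  L0: [69, 99]
  L1: h(69,99)=(69*31+99)%997=244 -> [244]
  root=244
After append 46 (leaves=[69, 99, 46]):
  L0: [69, 99, 46]
  L1: h(69,99)=(69*31+99)%997=244 h(46,46)=(46*31+46)%997=475 -> [244, 475]
  L2: h(244,475)=(244*31+475)%997=63 -> [63]
  root=63
After append 67 (leaves=[69, 99, 46, 67]):
  L0: [69, 99, 46, 67]
  L1: h(69,99)=(69*31+99)%997=244 h(46,67)=(46*31+67)%997=496 -> [244, 496]
  L2: h(244,496)=(244*31+496)%997=84 -> [84]
  root=84
After append 22 (leaves=[69, 99, 46, 67, 22]):
  L0: [69, 99, 46, 67, 22]
  L1: h(69,99)=(69*31+99)%997=244 h(46,67)=(46*31+67)%997=496 h(22,22)=(22*31+22)%997=704 -> [244, 496, 704]
  L2: h(244,496)=(244*31+496)%997=84 h(704,704)=(704*31+704)%997=594 -> [84, 594]
  L3: h(84,594)=(84*31+594)%997=207 -> [207]
  root=207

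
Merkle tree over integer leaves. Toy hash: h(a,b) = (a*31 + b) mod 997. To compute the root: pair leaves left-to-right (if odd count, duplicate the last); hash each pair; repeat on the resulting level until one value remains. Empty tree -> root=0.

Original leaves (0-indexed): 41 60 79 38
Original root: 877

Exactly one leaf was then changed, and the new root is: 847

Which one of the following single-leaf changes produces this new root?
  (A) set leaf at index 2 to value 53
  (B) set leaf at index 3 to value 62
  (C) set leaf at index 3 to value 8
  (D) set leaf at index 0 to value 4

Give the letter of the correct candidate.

Answer: C

Derivation:
Original leaves: [41, 60, 79, 38]
Target new root: 847
Try each candidate change and compute the resulting root:
Candidate A: set leaf[2] = 53 -> leaves = [41, 60, 53, 38]
  L0: [41, 60, 53, 38]
  L1: h(41,60)=(41*31+60)%997=334 h(53,38)=(53*31+38)%997=684 -> [334, 684]
  L2: h(334,684)=(334*31+684)%997=71 -> [71]
  root = 71 != target 847
Candidate B: set leaf[3] = 62 -> leaves = [41, 60, 79, 62]
  L0: [41, 60, 79, 62]
  L1: h(41,60)=(41*31+60)%997=334 h(79,62)=(79*31+62)%997=517 -> [334, 517]
  L2: h(334,517)=(334*31+517)%997=901 -> [901]
  root = 901 != target 847
Candidate C: set leaf[3] = 8 -> leaves = [41, 60, 79, 8]
  L0: [41, 60, 79, 8]
  L1: h(41,60)=(41*31+60)%997=334 h(79,8)=(79*31+8)%997=463 -> [334, 463]
  L2: h(334,463)=(334*31+463)%997=847 -> [847]
  root = 847 == target 847  ** MATCH **
Candidate D: set leaf[0] = 4 -> leaves = [4, 60, 79, 38]
  L0: [4, 60, 79, 38]
  L1: h(4,60)=(4*31+60)%997=184 h(79,38)=(79*31+38)%997=493 -> [184, 493]
  L2: h(184,493)=(184*31+493)%997=215 -> [215]
  root = 215 != target 847
Candidate C produces the target root.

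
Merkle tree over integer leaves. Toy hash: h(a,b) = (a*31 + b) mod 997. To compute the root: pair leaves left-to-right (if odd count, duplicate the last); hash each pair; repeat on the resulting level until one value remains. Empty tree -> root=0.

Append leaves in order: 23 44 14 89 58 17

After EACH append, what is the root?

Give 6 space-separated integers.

Answer: 23 757 984 62 497 182

Derivation:
After append 23 (leaves=[23]):
  L0: [23]
  root=23
After append 44 (leaves=[23, 44]):
  L0: [23, 44]
  L1: h(23,44)=(23*31+44)%997=757 -> [757]
  root=757
After append 14 (leaves=[23, 44, 14]):
  L0: [23, 44, 14]
  L1: h(23,44)=(23*31+44)%997=757 h(14,14)=(14*31+14)%997=448 -> [757, 448]
  L2: h(757,448)=(757*31+448)%997=984 -> [984]
  root=984
After append 89 (leaves=[23, 44, 14, 89]):
  L0: [23, 44, 14, 89]
  L1: h(23,44)=(23*31+44)%997=757 h(14,89)=(14*31+89)%997=523 -> [757, 523]
  L2: h(757,523)=(757*31+523)%997=62 -> [62]
  root=62
After append 58 (leaves=[23, 44, 14, 89, 58]):
  L0: [23, 44, 14, 89, 58]
  L1: h(23,44)=(23*31+44)%997=757 h(14,89)=(14*31+89)%997=523 h(58,58)=(58*31+58)%997=859 -> [757, 523, 859]
  L2: h(757,523)=(757*31+523)%997=62 h(859,859)=(859*31+859)%997=569 -> [62, 569]
  L3: h(62,569)=(62*31+569)%997=497 -> [497]
  root=497
After append 17 (leaves=[23, 44, 14, 89, 58, 17]):
  L0: [23, 44, 14, 89, 58, 17]
  L1: h(23,44)=(23*31+44)%997=757 h(14,89)=(14*31+89)%997=523 h(58,17)=(58*31+17)%997=818 -> [757, 523, 818]
  L2: h(757,523)=(757*31+523)%997=62 h(818,818)=(818*31+818)%997=254 -> [62, 254]
  L3: h(62,254)=(62*31+254)%997=182 -> [182]
  root=182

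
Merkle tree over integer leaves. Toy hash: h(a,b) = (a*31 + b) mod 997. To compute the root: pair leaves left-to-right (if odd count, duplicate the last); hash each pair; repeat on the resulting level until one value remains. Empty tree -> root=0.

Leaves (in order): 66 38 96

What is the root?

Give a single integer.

L0: [66, 38, 96]
L1: h(66,38)=(66*31+38)%997=90 h(96,96)=(96*31+96)%997=81 -> [90, 81]
L2: h(90,81)=(90*31+81)%997=877 -> [877]

Answer: 877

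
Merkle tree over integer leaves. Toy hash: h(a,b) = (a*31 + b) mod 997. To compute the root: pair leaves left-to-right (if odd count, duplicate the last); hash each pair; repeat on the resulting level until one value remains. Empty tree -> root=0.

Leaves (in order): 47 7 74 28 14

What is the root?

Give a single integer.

Answer: 713

Derivation:
L0: [47, 7, 74, 28, 14]
L1: h(47,7)=(47*31+7)%997=467 h(74,28)=(74*31+28)%997=328 h(14,14)=(14*31+14)%997=448 -> [467, 328, 448]
L2: h(467,328)=(467*31+328)%997=847 h(448,448)=(448*31+448)%997=378 -> [847, 378]
L3: h(847,378)=(847*31+378)%997=713 -> [713]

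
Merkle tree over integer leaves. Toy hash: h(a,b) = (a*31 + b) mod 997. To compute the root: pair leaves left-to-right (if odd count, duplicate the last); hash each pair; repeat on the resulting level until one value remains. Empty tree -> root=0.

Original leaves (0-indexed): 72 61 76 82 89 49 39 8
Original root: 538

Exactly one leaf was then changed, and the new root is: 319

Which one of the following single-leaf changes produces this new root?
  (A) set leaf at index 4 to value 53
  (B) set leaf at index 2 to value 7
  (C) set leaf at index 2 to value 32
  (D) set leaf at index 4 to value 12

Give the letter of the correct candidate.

Original leaves: [72, 61, 76, 82, 89, 49, 39, 8]
Target new root: 319
Try each candidate change and compute the resulting root:
Candidate A: set leaf[4] = 53 -> leaves = [72, 61, 76, 82, 53, 49, 39, 8]
  L0: [72, 61, 76, 82, 53, 49, 39, 8]
  L1: h(72,61)=(72*31+61)%997=299 h(76,82)=(76*31+82)%997=444 h(53,49)=(53*31+49)%997=695 h(39,8)=(39*31+8)%997=220 -> [299, 444, 695, 220]
  L2: h(299,444)=(299*31+444)%997=740 h(695,220)=(695*31+220)%997=828 -> [740, 828]
  L3: h(740,828)=(740*31+828)%997=837 -> [837]
  root = 837 != target 319
Candidate B: set leaf[2] = 7 -> leaves = [72, 61, 7, 82, 89, 49, 39, 8]
  L0: [72, 61, 7, 82, 89, 49, 39, 8]
  L1: h(72,61)=(72*31+61)%997=299 h(7,82)=(7*31+82)%997=299 h(89,49)=(89*31+49)%997=814 h(39,8)=(39*31+8)%997=220 -> [299, 299, 814, 220]
  L2: h(299,299)=(299*31+299)%997=595 h(814,220)=(814*31+220)%997=529 -> [595, 529]
  L3: h(595,529)=(595*31+529)%997=31 -> [31]
  root = 31 != target 319
Candidate C: set leaf[2] = 32 -> leaves = [72, 61, 32, 82, 89, 49, 39, 8]
  L0: [72, 61, 32, 82, 89, 49, 39, 8]
  L1: h(72,61)=(72*31+61)%997=299 h(32,82)=(32*31+82)%997=77 h(89,49)=(89*31+49)%997=814 h(39,8)=(39*31+8)%997=220 -> [299, 77, 814, 220]
  L2: h(299,77)=(299*31+77)%997=373 h(814,220)=(814*31+220)%997=529 -> [373, 529]
  L3: h(373,529)=(373*31+529)%997=128 -> [128]
  root = 128 != target 319
Candidate D: set leaf[4] = 12 -> leaves = [72, 61, 76, 82, 12, 49, 39, 8]
  L0: [72, 61, 76, 82, 12, 49, 39, 8]
  L1: h(72,61)=(72*31+61)%997=299 h(76,82)=(76*31+82)%997=444 h(12,49)=(12*31+49)%997=421 h(39,8)=(39*31+8)%997=220 -> [299, 444, 421, 220]
  L2: h(299,444)=(299*31+444)%997=740 h(421,220)=(421*31+220)%997=310 -> [740, 310]
  L3: h(740,310)=(740*31+310)%997=319 -> [319]
  root = 319 == target 319  ** MATCH **
Candidate D produces the target root.

Answer: D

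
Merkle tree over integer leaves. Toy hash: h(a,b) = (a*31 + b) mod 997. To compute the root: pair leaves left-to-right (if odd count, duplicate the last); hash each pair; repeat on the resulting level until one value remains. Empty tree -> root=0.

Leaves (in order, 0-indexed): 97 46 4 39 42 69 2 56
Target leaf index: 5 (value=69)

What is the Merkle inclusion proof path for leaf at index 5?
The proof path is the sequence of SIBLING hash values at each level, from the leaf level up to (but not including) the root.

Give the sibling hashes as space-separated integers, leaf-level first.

Answer: 42 118 91

Derivation:
L0 (leaves): [97, 46, 4, 39, 42, 69, 2, 56], target index=5
L1: h(97,46)=(97*31+46)%997=62 [pair 0] h(4,39)=(4*31+39)%997=163 [pair 1] h(42,69)=(42*31+69)%997=374 [pair 2] h(2,56)=(2*31+56)%997=118 [pair 3] -> [62, 163, 374, 118]
  Sibling for proof at L0: 42
L2: h(62,163)=(62*31+163)%997=91 [pair 0] h(374,118)=(374*31+118)%997=745 [pair 1] -> [91, 745]
  Sibling for proof at L1: 118
L3: h(91,745)=(91*31+745)%997=575 [pair 0] -> [575]
  Sibling for proof at L2: 91
Root: 575
Proof path (sibling hashes from leaf to root): [42, 118, 91]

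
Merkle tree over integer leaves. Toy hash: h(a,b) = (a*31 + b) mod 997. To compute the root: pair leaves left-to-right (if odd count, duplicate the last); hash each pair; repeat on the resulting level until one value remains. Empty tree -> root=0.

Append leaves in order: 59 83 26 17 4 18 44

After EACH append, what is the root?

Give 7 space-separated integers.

Answer: 59 915 284 275 657 108 377

Derivation:
After append 59 (leaves=[59]):
  L0: [59]
  root=59
After append 83 (leaves=[59, 83]):
  L0: [59, 83]
  L1: h(59,83)=(59*31+83)%997=915 -> [915]
  root=915
After append 26 (leaves=[59, 83, 26]):
  L0: [59, 83, 26]
  L1: h(59,83)=(59*31+83)%997=915 h(26,26)=(26*31+26)%997=832 -> [915, 832]
  L2: h(915,832)=(915*31+832)%997=284 -> [284]
  root=284
After append 17 (leaves=[59, 83, 26, 17]):
  L0: [59, 83, 26, 17]
  L1: h(59,83)=(59*31+83)%997=915 h(26,17)=(26*31+17)%997=823 -> [915, 823]
  L2: h(915,823)=(915*31+823)%997=275 -> [275]
  root=275
After append 4 (leaves=[59, 83, 26, 17, 4]):
  L0: [59, 83, 26, 17, 4]
  L1: h(59,83)=(59*31+83)%997=915 h(26,17)=(26*31+17)%997=823 h(4,4)=(4*31+4)%997=128 -> [915, 823, 128]
  L2: h(915,823)=(915*31+823)%997=275 h(128,128)=(128*31+128)%997=108 -> [275, 108]
  L3: h(275,108)=(275*31+108)%997=657 -> [657]
  root=657
After append 18 (leaves=[59, 83, 26, 17, 4, 18]):
  L0: [59, 83, 26, 17, 4, 18]
  L1: h(59,83)=(59*31+83)%997=915 h(26,17)=(26*31+17)%997=823 h(4,18)=(4*31+18)%997=142 -> [915, 823, 142]
  L2: h(915,823)=(915*31+823)%997=275 h(142,142)=(142*31+142)%997=556 -> [275, 556]
  L3: h(275,556)=(275*31+556)%997=108 -> [108]
  root=108
After append 44 (leaves=[59, 83, 26, 17, 4, 18, 44]):
  L0: [59, 83, 26, 17, 4, 18, 44]
  L1: h(59,83)=(59*31+83)%997=915 h(26,17)=(26*31+17)%997=823 h(4,18)=(4*31+18)%997=142 h(44,44)=(44*31+44)%997=411 -> [915, 823, 142, 411]
  L2: h(915,823)=(915*31+823)%997=275 h(142,411)=(142*31+411)%997=825 -> [275, 825]
  L3: h(275,825)=(275*31+825)%997=377 -> [377]
  root=377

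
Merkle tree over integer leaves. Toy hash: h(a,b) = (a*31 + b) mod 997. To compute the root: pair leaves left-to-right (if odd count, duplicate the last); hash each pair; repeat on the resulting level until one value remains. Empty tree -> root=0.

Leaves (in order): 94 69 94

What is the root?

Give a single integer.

L0: [94, 69, 94]
L1: h(94,69)=(94*31+69)%997=989 h(94,94)=(94*31+94)%997=17 -> [989, 17]
L2: h(989,17)=(989*31+17)%997=766 -> [766]

Answer: 766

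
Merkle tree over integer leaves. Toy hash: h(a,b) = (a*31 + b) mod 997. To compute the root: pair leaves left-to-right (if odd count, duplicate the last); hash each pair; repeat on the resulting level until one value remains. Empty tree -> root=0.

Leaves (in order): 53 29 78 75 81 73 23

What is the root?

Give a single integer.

Answer: 225

Derivation:
L0: [53, 29, 78, 75, 81, 73, 23]
L1: h(53,29)=(53*31+29)%997=675 h(78,75)=(78*31+75)%997=499 h(81,73)=(81*31+73)%997=590 h(23,23)=(23*31+23)%997=736 -> [675, 499, 590, 736]
L2: h(675,499)=(675*31+499)%997=487 h(590,736)=(590*31+736)%997=83 -> [487, 83]
L3: h(487,83)=(487*31+83)%997=225 -> [225]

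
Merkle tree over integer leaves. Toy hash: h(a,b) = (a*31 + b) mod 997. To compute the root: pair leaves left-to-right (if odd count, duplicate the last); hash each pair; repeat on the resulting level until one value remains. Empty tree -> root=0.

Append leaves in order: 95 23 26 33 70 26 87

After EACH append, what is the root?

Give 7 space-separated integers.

Answer: 95 974 119 126 811 400 988

Derivation:
After append 95 (leaves=[95]):
  L0: [95]
  root=95
After append 23 (leaves=[95, 23]):
  L0: [95, 23]
  L1: h(95,23)=(95*31+23)%997=974 -> [974]
  root=974
After append 26 (leaves=[95, 23, 26]):
  L0: [95, 23, 26]
  L1: h(95,23)=(95*31+23)%997=974 h(26,26)=(26*31+26)%997=832 -> [974, 832]
  L2: h(974,832)=(974*31+832)%997=119 -> [119]
  root=119
After append 33 (leaves=[95, 23, 26, 33]):
  L0: [95, 23, 26, 33]
  L1: h(95,23)=(95*31+23)%997=974 h(26,33)=(26*31+33)%997=839 -> [974, 839]
  L2: h(974,839)=(974*31+839)%997=126 -> [126]
  root=126
After append 70 (leaves=[95, 23, 26, 33, 70]):
  L0: [95, 23, 26, 33, 70]
  L1: h(95,23)=(95*31+23)%997=974 h(26,33)=(26*31+33)%997=839 h(70,70)=(70*31+70)%997=246 -> [974, 839, 246]
  L2: h(974,839)=(974*31+839)%997=126 h(246,246)=(246*31+246)%997=893 -> [126, 893]
  L3: h(126,893)=(126*31+893)%997=811 -> [811]
  root=811
After append 26 (leaves=[95, 23, 26, 33, 70, 26]):
  L0: [95, 23, 26, 33, 70, 26]
  L1: h(95,23)=(95*31+23)%997=974 h(26,33)=(26*31+33)%997=839 h(70,26)=(70*31+26)%997=202 -> [974, 839, 202]
  L2: h(974,839)=(974*31+839)%997=126 h(202,202)=(202*31+202)%997=482 -> [126, 482]
  L3: h(126,482)=(126*31+482)%997=400 -> [400]
  root=400
After append 87 (leaves=[95, 23, 26, 33, 70, 26, 87]):
  L0: [95, 23, 26, 33, 70, 26, 87]
  L1: h(95,23)=(95*31+23)%997=974 h(26,33)=(26*31+33)%997=839 h(70,26)=(70*31+26)%997=202 h(87,87)=(87*31+87)%997=790 -> [974, 839, 202, 790]
  L2: h(974,839)=(974*31+839)%997=126 h(202,790)=(202*31+790)%997=73 -> [126, 73]
  L3: h(126,73)=(126*31+73)%997=988 -> [988]
  root=988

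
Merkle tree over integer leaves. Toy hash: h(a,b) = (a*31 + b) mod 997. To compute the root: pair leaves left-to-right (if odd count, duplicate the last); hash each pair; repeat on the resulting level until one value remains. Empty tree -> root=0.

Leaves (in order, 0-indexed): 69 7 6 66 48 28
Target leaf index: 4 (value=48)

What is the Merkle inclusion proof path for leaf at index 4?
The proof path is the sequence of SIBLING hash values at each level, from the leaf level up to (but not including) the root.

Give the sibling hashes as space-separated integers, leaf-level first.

Answer: 28 519 976

Derivation:
L0 (leaves): [69, 7, 6, 66, 48, 28], target index=4
L1: h(69,7)=(69*31+7)%997=152 [pair 0] h(6,66)=(6*31+66)%997=252 [pair 1] h(48,28)=(48*31+28)%997=519 [pair 2] -> [152, 252, 519]
  Sibling for proof at L0: 28
L2: h(152,252)=(152*31+252)%997=976 [pair 0] h(519,519)=(519*31+519)%997=656 [pair 1] -> [976, 656]
  Sibling for proof at L1: 519
L3: h(976,656)=(976*31+656)%997=5 [pair 0] -> [5]
  Sibling for proof at L2: 976
Root: 5
Proof path (sibling hashes from leaf to root): [28, 519, 976]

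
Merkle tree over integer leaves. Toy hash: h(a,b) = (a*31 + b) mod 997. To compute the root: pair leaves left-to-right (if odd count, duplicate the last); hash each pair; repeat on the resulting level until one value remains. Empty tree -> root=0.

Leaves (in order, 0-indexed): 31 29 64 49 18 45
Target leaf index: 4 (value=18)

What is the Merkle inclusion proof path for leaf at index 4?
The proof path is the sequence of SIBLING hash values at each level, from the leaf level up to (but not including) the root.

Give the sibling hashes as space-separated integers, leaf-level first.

L0 (leaves): [31, 29, 64, 49, 18, 45], target index=4
L1: h(31,29)=(31*31+29)%997=990 [pair 0] h(64,49)=(64*31+49)%997=39 [pair 1] h(18,45)=(18*31+45)%997=603 [pair 2] -> [990, 39, 603]
  Sibling for proof at L0: 45
L2: h(990,39)=(990*31+39)%997=819 [pair 0] h(603,603)=(603*31+603)%997=353 [pair 1] -> [819, 353]
  Sibling for proof at L1: 603
L3: h(819,353)=(819*31+353)%997=817 [pair 0] -> [817]
  Sibling for proof at L2: 819
Root: 817
Proof path (sibling hashes from leaf to root): [45, 603, 819]

Answer: 45 603 819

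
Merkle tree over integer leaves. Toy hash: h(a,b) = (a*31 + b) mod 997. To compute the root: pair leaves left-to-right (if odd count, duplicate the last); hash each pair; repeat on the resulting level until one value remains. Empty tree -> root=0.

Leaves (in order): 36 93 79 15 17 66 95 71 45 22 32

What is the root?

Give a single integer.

L0: [36, 93, 79, 15, 17, 66, 95, 71, 45, 22, 32]
L1: h(36,93)=(36*31+93)%997=212 h(79,15)=(79*31+15)%997=470 h(17,66)=(17*31+66)%997=593 h(95,71)=(95*31+71)%997=25 h(45,22)=(45*31+22)%997=420 h(32,32)=(32*31+32)%997=27 -> [212, 470, 593, 25, 420, 27]
L2: h(212,470)=(212*31+470)%997=63 h(593,25)=(593*31+25)%997=462 h(420,27)=(420*31+27)%997=86 -> [63, 462, 86]
L3: h(63,462)=(63*31+462)%997=421 h(86,86)=(86*31+86)%997=758 -> [421, 758]
L4: h(421,758)=(421*31+758)%997=848 -> [848]

Answer: 848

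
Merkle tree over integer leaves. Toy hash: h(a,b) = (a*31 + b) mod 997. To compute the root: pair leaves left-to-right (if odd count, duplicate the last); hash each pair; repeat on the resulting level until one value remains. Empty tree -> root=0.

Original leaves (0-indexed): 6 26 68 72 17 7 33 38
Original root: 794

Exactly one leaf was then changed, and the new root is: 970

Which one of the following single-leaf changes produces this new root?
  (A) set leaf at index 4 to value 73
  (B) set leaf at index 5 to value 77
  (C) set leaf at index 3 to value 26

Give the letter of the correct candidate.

Answer: B

Derivation:
Original leaves: [6, 26, 68, 72, 17, 7, 33, 38]
Target new root: 970
Try each candidate change and compute the resulting root:
Candidate A: set leaf[4] = 73 -> leaves = [6, 26, 68, 72, 73, 7, 33, 38]
  L0: [6, 26, 68, 72, 73, 7, 33, 38]
  L1: h(6,26)=(6*31+26)%997=212 h(68,72)=(68*31+72)%997=186 h(73,7)=(73*31+7)%997=276 h(33,38)=(33*31+38)%997=64 -> [212, 186, 276, 64]
  L2: h(212,186)=(212*31+186)%997=776 h(276,64)=(276*31+64)%997=644 -> [776, 644]
  L3: h(776,644)=(776*31+644)%997=772 -> [772]
  root = 772 != target 970
Candidate B: set leaf[5] = 77 -> leaves = [6, 26, 68, 72, 17, 77, 33, 38]
  L0: [6, 26, 68, 72, 17, 77, 33, 38]
  L1: h(6,26)=(6*31+26)%997=212 h(68,72)=(68*31+72)%997=186 h(17,77)=(17*31+77)%997=604 h(33,38)=(33*31+38)%997=64 -> [212, 186, 604, 64]
  L2: h(212,186)=(212*31+186)%997=776 h(604,64)=(604*31+64)%997=842 -> [776, 842]
  L3: h(776,842)=(776*31+842)%997=970 -> [970]
  root = 970 == target 970  ** MATCH **
Candidate C: set leaf[3] = 26 -> leaves = [6, 26, 68, 26, 17, 7, 33, 38]
  L0: [6, 26, 68, 26, 17, 7, 33, 38]
  L1: h(6,26)=(6*31+26)%997=212 h(68,26)=(68*31+26)%997=140 h(17,7)=(17*31+7)%997=534 h(33,38)=(33*31+38)%997=64 -> [212, 140, 534, 64]
  L2: h(212,140)=(212*31+140)%997=730 h(534,64)=(534*31+64)%997=666 -> [730, 666]
  L3: h(730,666)=(730*31+666)%997=365 -> [365]
  root = 365 != target 970
Candidate B produces the target root.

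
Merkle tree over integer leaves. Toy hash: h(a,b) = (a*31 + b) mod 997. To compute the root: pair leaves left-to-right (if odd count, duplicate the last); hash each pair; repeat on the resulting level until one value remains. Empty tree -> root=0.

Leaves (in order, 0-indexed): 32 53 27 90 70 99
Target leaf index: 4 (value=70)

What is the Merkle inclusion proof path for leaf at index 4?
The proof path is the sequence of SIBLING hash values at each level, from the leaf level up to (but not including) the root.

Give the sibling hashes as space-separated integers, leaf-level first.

L0 (leaves): [32, 53, 27, 90, 70, 99], target index=4
L1: h(32,53)=(32*31+53)%997=48 [pair 0] h(27,90)=(27*31+90)%997=927 [pair 1] h(70,99)=(70*31+99)%997=275 [pair 2] -> [48, 927, 275]
  Sibling for proof at L0: 99
L2: h(48,927)=(48*31+927)%997=421 [pair 0] h(275,275)=(275*31+275)%997=824 [pair 1] -> [421, 824]
  Sibling for proof at L1: 275
L3: h(421,824)=(421*31+824)%997=914 [pair 0] -> [914]
  Sibling for proof at L2: 421
Root: 914
Proof path (sibling hashes from leaf to root): [99, 275, 421]

Answer: 99 275 421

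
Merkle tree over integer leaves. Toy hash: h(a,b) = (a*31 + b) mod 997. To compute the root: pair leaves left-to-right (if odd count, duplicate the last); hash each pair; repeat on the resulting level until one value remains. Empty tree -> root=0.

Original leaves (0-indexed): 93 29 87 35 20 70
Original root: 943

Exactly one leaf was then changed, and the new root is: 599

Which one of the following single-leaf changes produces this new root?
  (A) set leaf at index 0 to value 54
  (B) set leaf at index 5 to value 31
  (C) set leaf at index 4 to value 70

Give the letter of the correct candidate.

Original leaves: [93, 29, 87, 35, 20, 70]
Target new root: 599
Try each candidate change and compute the resulting root:
Candidate A: set leaf[0] = 54 -> leaves = [54, 29, 87, 35, 20, 70]
  L0: [54, 29, 87, 35, 20, 70]
  L1: h(54,29)=(54*31+29)%997=706 h(87,35)=(87*31+35)%997=738 h(20,70)=(20*31+70)%997=690 -> [706, 738, 690]
  L2: h(706,738)=(706*31+738)%997=690 h(690,690)=(690*31+690)%997=146 -> [690, 146]
  L3: h(690,146)=(690*31+146)%997=599 -> [599]
  root = 599 == target 599  ** MATCH **
Candidate B: set leaf[5] = 31 -> leaves = [93, 29, 87, 35, 20, 31]
  L0: [93, 29, 87, 35, 20, 31]
  L1: h(93,29)=(93*31+29)%997=918 h(87,35)=(87*31+35)%997=738 h(20,31)=(20*31+31)%997=651 -> [918, 738, 651]
  L2: h(918,738)=(918*31+738)%997=283 h(651,651)=(651*31+651)%997=892 -> [283, 892]
  L3: h(283,892)=(283*31+892)%997=692 -> [692]
  root = 692 != target 599
Candidate C: set leaf[4] = 70 -> leaves = [93, 29, 87, 35, 70, 70]
  L0: [93, 29, 87, 35, 70, 70]
  L1: h(93,29)=(93*31+29)%997=918 h(87,35)=(87*31+35)%997=738 h(70,70)=(70*31+70)%997=246 -> [918, 738, 246]
  L2: h(918,738)=(918*31+738)%997=283 h(246,246)=(246*31+246)%997=893 -> [283, 893]
  L3: h(283,893)=(283*31+893)%997=693 -> [693]
  root = 693 != target 599
Candidate A produces the target root.

Answer: A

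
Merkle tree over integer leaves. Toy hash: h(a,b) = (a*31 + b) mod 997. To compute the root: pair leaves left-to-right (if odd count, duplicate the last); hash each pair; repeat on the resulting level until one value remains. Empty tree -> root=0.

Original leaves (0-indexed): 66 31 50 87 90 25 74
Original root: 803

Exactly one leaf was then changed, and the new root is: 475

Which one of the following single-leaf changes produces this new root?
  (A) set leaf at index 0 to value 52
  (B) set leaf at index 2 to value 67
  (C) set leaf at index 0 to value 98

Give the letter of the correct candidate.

Original leaves: [66, 31, 50, 87, 90, 25, 74]
Target new root: 475
Try each candidate change and compute the resulting root:
Candidate A: set leaf[0] = 52 -> leaves = [52, 31, 50, 87, 90, 25, 74]
  L0: [52, 31, 50, 87, 90, 25, 74]
  L1: h(52,31)=(52*31+31)%997=646 h(50,87)=(50*31+87)%997=640 h(90,25)=(90*31+25)%997=821 h(74,74)=(74*31+74)%997=374 -> [646, 640, 821, 374]
  L2: h(646,640)=(646*31+640)%997=726 h(821,374)=(821*31+374)%997=900 -> [726, 900]
  L3: h(726,900)=(726*31+900)%997=475 -> [475]
  root = 475 == target 475  ** MATCH **
Candidate B: set leaf[2] = 67 -> leaves = [66, 31, 67, 87, 90, 25, 74]
  L0: [66, 31, 67, 87, 90, 25, 74]
  L1: h(66,31)=(66*31+31)%997=83 h(67,87)=(67*31+87)%997=170 h(90,25)=(90*31+25)%997=821 h(74,74)=(74*31+74)%997=374 -> [83, 170, 821, 374]
  L2: h(83,170)=(83*31+170)%997=749 h(821,374)=(821*31+374)%997=900 -> [749, 900]
  L3: h(749,900)=(749*31+900)%997=191 -> [191]
  root = 191 != target 475
Candidate C: set leaf[0] = 98 -> leaves = [98, 31, 50, 87, 90, 25, 74]
  L0: [98, 31, 50, 87, 90, 25, 74]
  L1: h(98,31)=(98*31+31)%997=78 h(50,87)=(50*31+87)%997=640 h(90,25)=(90*31+25)%997=821 h(74,74)=(74*31+74)%997=374 -> [78, 640, 821, 374]
  L2: h(78,640)=(78*31+640)%997=67 h(821,374)=(821*31+374)%997=900 -> [67, 900]
  L3: h(67,900)=(67*31+900)%997=983 -> [983]
  root = 983 != target 475
Candidate A produces the target root.

Answer: A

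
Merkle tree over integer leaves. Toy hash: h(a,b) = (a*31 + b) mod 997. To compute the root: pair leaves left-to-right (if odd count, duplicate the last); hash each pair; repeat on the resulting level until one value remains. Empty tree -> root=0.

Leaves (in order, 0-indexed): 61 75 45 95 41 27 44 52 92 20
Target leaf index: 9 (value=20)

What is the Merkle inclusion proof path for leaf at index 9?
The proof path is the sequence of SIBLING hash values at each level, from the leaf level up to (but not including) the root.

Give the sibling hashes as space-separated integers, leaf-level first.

Answer: 92 878 180 119

Derivation:
L0 (leaves): [61, 75, 45, 95, 41, 27, 44, 52, 92, 20], target index=9
L1: h(61,75)=(61*31+75)%997=969 [pair 0] h(45,95)=(45*31+95)%997=493 [pair 1] h(41,27)=(41*31+27)%997=301 [pair 2] h(44,52)=(44*31+52)%997=419 [pair 3] h(92,20)=(92*31+20)%997=878 [pair 4] -> [969, 493, 301, 419, 878]
  Sibling for proof at L0: 92
L2: h(969,493)=(969*31+493)%997=622 [pair 0] h(301,419)=(301*31+419)%997=777 [pair 1] h(878,878)=(878*31+878)%997=180 [pair 2] -> [622, 777, 180]
  Sibling for proof at L1: 878
L3: h(622,777)=(622*31+777)%997=119 [pair 0] h(180,180)=(180*31+180)%997=775 [pair 1] -> [119, 775]
  Sibling for proof at L2: 180
L4: h(119,775)=(119*31+775)%997=476 [pair 0] -> [476]
  Sibling for proof at L3: 119
Root: 476
Proof path (sibling hashes from leaf to root): [92, 878, 180, 119]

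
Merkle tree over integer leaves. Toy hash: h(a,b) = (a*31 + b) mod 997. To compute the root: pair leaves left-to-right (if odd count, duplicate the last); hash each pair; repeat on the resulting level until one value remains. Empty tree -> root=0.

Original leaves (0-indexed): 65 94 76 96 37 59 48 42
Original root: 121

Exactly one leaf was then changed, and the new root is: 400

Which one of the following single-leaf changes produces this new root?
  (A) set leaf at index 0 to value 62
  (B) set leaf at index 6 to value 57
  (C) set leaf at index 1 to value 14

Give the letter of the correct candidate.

Original leaves: [65, 94, 76, 96, 37, 59, 48, 42]
Target new root: 400
Try each candidate change and compute the resulting root:
Candidate A: set leaf[0] = 62 -> leaves = [62, 94, 76, 96, 37, 59, 48, 42]
  L0: [62, 94, 76, 96, 37, 59, 48, 42]
  L1: h(62,94)=(62*31+94)%997=22 h(76,96)=(76*31+96)%997=458 h(37,59)=(37*31+59)%997=209 h(48,42)=(48*31+42)%997=533 -> [22, 458, 209, 533]
  L2: h(22,458)=(22*31+458)%997=143 h(209,533)=(209*31+533)%997=33 -> [143, 33]
  L3: h(143,33)=(143*31+33)%997=478 -> [478]
  root = 478 != target 400
Candidate B: set leaf[6] = 57 -> leaves = [65, 94, 76, 96, 37, 59, 57, 42]
  L0: [65, 94, 76, 96, 37, 59, 57, 42]
  L1: h(65,94)=(65*31+94)%997=115 h(76,96)=(76*31+96)%997=458 h(37,59)=(37*31+59)%997=209 h(57,42)=(57*31+42)%997=812 -> [115, 458, 209, 812]
  L2: h(115,458)=(115*31+458)%997=35 h(209,812)=(209*31+812)%997=312 -> [35, 312]
  L3: h(35,312)=(35*31+312)%997=400 -> [400]
  root = 400 == target 400  ** MATCH **
Candidate C: set leaf[1] = 14 -> leaves = [65, 14, 76, 96, 37, 59, 48, 42]
  L0: [65, 14, 76, 96, 37, 59, 48, 42]
  L1: h(65,14)=(65*31+14)%997=35 h(76,96)=(76*31+96)%997=458 h(37,59)=(37*31+59)%997=209 h(48,42)=(48*31+42)%997=533 -> [35, 458, 209, 533]
  L2: h(35,458)=(35*31+458)%997=546 h(209,533)=(209*31+533)%997=33 -> [546, 33]
  L3: h(546,33)=(546*31+33)%997=10 -> [10]
  root = 10 != target 400
Candidate B produces the target root.

Answer: B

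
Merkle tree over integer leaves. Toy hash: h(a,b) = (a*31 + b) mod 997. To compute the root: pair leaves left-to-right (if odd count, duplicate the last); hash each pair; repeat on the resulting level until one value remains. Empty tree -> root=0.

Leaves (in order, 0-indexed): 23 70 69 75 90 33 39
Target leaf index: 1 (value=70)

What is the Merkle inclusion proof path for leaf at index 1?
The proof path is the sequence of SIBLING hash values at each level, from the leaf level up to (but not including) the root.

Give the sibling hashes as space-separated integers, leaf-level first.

Answer: 23 220 28

Derivation:
L0 (leaves): [23, 70, 69, 75, 90, 33, 39], target index=1
L1: h(23,70)=(23*31+70)%997=783 [pair 0] h(69,75)=(69*31+75)%997=220 [pair 1] h(90,33)=(90*31+33)%997=829 [pair 2] h(39,39)=(39*31+39)%997=251 [pair 3] -> [783, 220, 829, 251]
  Sibling for proof at L0: 23
L2: h(783,220)=(783*31+220)%997=565 [pair 0] h(829,251)=(829*31+251)%997=28 [pair 1] -> [565, 28]
  Sibling for proof at L1: 220
L3: h(565,28)=(565*31+28)%997=594 [pair 0] -> [594]
  Sibling for proof at L2: 28
Root: 594
Proof path (sibling hashes from leaf to root): [23, 220, 28]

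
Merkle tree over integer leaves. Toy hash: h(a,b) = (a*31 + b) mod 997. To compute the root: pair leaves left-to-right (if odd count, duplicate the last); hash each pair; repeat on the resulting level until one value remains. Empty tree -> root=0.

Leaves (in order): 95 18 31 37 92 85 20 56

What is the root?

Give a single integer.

Answer: 41

Derivation:
L0: [95, 18, 31, 37, 92, 85, 20, 56]
L1: h(95,18)=(95*31+18)%997=969 h(31,37)=(31*31+37)%997=1 h(92,85)=(92*31+85)%997=943 h(20,56)=(20*31+56)%997=676 -> [969, 1, 943, 676]
L2: h(969,1)=(969*31+1)%997=130 h(943,676)=(943*31+676)%997=996 -> [130, 996]
L3: h(130,996)=(130*31+996)%997=41 -> [41]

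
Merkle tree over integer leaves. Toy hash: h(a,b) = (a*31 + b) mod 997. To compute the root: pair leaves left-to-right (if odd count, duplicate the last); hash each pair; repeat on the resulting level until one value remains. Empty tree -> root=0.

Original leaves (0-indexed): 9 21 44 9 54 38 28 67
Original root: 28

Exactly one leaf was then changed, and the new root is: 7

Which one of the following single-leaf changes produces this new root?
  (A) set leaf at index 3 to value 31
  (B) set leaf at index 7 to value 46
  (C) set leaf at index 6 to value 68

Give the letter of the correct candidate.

Original leaves: [9, 21, 44, 9, 54, 38, 28, 67]
Target new root: 7
Try each candidate change and compute the resulting root:
Candidate A: set leaf[3] = 31 -> leaves = [9, 21, 44, 31, 54, 38, 28, 67]
  L0: [9, 21, 44, 31, 54, 38, 28, 67]
  L1: h(9,21)=(9*31+21)%997=300 h(44,31)=(44*31+31)%997=398 h(54,38)=(54*31+38)%997=715 h(28,67)=(28*31+67)%997=935 -> [300, 398, 715, 935]
  L2: h(300,398)=(300*31+398)%997=725 h(715,935)=(715*31+935)%997=169 -> [725, 169]
  L3: h(725,169)=(725*31+169)%997=710 -> [710]
  root = 710 != target 7
Candidate B: set leaf[7] = 46 -> leaves = [9, 21, 44, 9, 54, 38, 28, 46]
  L0: [9, 21, 44, 9, 54, 38, 28, 46]
  L1: h(9,21)=(9*31+21)%997=300 h(44,9)=(44*31+9)%997=376 h(54,38)=(54*31+38)%997=715 h(28,46)=(28*31+46)%997=914 -> [300, 376, 715, 914]
  L2: h(300,376)=(300*31+376)%997=703 h(715,914)=(715*31+914)%997=148 -> [703, 148]
  L3: h(703,148)=(703*31+148)%997=7 -> [7]
  root = 7 == target 7  ** MATCH **
Candidate C: set leaf[6] = 68 -> leaves = [9, 21, 44, 9, 54, 38, 68, 67]
  L0: [9, 21, 44, 9, 54, 38, 68, 67]
  L1: h(9,21)=(9*31+21)%997=300 h(44,9)=(44*31+9)%997=376 h(54,38)=(54*31+38)%997=715 h(68,67)=(68*31+67)%997=181 -> [300, 376, 715, 181]
  L2: h(300,376)=(300*31+376)%997=703 h(715,181)=(715*31+181)%997=412 -> [703, 412]
  L3: h(703,412)=(703*31+412)%997=271 -> [271]
  root = 271 != target 7
Candidate B produces the target root.

Answer: B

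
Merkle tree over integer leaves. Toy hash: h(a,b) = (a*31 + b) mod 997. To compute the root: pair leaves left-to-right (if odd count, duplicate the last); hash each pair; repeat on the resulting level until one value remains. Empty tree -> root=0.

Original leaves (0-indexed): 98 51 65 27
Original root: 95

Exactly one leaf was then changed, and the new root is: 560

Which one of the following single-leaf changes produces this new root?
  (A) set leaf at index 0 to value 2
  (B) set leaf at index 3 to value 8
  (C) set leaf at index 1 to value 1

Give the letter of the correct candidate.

Original leaves: [98, 51, 65, 27]
Target new root: 560
Try each candidate change and compute the resulting root:
Candidate A: set leaf[0] = 2 -> leaves = [2, 51, 65, 27]
  L0: [2, 51, 65, 27]
  L1: h(2,51)=(2*31+51)%997=113 h(65,27)=(65*31+27)%997=48 -> [113, 48]
  L2: h(113,48)=(113*31+48)%997=560 -> [560]
  root = 560 == target 560  ** MATCH **
Candidate B: set leaf[3] = 8 -> leaves = [98, 51, 65, 8]
  L0: [98, 51, 65, 8]
  L1: h(98,51)=(98*31+51)%997=98 h(65,8)=(65*31+8)%997=29 -> [98, 29]
  L2: h(98,29)=(98*31+29)%997=76 -> [76]
  root = 76 != target 560
Candidate C: set leaf[1] = 1 -> leaves = [98, 1, 65, 27]
  L0: [98, 1, 65, 27]
  L1: h(98,1)=(98*31+1)%997=48 h(65,27)=(65*31+27)%997=48 -> [48, 48]
  L2: h(48,48)=(48*31+48)%997=539 -> [539]
  root = 539 != target 560
Candidate A produces the target root.

Answer: A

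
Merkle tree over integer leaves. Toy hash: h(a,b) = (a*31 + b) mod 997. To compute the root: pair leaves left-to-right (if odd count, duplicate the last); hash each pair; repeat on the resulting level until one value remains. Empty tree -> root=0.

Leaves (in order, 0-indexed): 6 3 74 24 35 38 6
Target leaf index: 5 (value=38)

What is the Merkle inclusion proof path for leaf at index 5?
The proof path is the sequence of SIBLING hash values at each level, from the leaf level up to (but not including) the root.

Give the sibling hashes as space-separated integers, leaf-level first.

Answer: 35 192 201

Derivation:
L0 (leaves): [6, 3, 74, 24, 35, 38, 6], target index=5
L1: h(6,3)=(6*31+3)%997=189 [pair 0] h(74,24)=(74*31+24)%997=324 [pair 1] h(35,38)=(35*31+38)%997=126 [pair 2] h(6,6)=(6*31+6)%997=192 [pair 3] -> [189, 324, 126, 192]
  Sibling for proof at L0: 35
L2: h(189,324)=(189*31+324)%997=201 [pair 0] h(126,192)=(126*31+192)%997=110 [pair 1] -> [201, 110]
  Sibling for proof at L1: 192
L3: h(201,110)=(201*31+110)%997=359 [pair 0] -> [359]
  Sibling for proof at L2: 201
Root: 359
Proof path (sibling hashes from leaf to root): [35, 192, 201]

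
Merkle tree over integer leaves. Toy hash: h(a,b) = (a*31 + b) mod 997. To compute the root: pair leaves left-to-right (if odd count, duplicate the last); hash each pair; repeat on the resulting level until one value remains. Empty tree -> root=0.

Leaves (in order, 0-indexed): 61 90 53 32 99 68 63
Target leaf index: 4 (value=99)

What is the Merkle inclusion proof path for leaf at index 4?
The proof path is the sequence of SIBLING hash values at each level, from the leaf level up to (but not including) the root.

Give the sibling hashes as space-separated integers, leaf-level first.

L0 (leaves): [61, 90, 53, 32, 99, 68, 63], target index=4
L1: h(61,90)=(61*31+90)%997=984 [pair 0] h(53,32)=(53*31+32)%997=678 [pair 1] h(99,68)=(99*31+68)%997=146 [pair 2] h(63,63)=(63*31+63)%997=22 [pair 3] -> [984, 678, 146, 22]
  Sibling for proof at L0: 68
L2: h(984,678)=(984*31+678)%997=275 [pair 0] h(146,22)=(146*31+22)%997=560 [pair 1] -> [275, 560]
  Sibling for proof at L1: 22
L3: h(275,560)=(275*31+560)%997=112 [pair 0] -> [112]
  Sibling for proof at L2: 275
Root: 112
Proof path (sibling hashes from leaf to root): [68, 22, 275]

Answer: 68 22 275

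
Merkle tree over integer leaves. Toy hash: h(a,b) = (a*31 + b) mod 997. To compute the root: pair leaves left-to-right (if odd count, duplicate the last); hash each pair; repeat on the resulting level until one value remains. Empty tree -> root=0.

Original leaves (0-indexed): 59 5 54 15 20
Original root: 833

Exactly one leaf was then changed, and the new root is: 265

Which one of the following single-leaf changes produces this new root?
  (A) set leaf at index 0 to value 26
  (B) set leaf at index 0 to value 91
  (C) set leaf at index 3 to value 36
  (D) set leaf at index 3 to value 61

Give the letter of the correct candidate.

Original leaves: [59, 5, 54, 15, 20]
Target new root: 265
Try each candidate change and compute the resulting root:
Candidate A: set leaf[0] = 26 -> leaves = [26, 5, 54, 15, 20]
  L0: [26, 5, 54, 15, 20]
  L1: h(26,5)=(26*31+5)%997=811 h(54,15)=(54*31+15)%997=692 h(20,20)=(20*31+20)%997=640 -> [811, 692, 640]
  L2: h(811,692)=(811*31+692)%997=908 h(640,640)=(640*31+640)%997=540 -> [908, 540]
  L3: h(908,540)=(908*31+540)%997=772 -> [772]
  root = 772 != target 265
Candidate B: set leaf[0] = 91 -> leaves = [91, 5, 54, 15, 20]
  L0: [91, 5, 54, 15, 20]
  L1: h(91,5)=(91*31+5)%997=832 h(54,15)=(54*31+15)%997=692 h(20,20)=(20*31+20)%997=640 -> [832, 692, 640]
  L2: h(832,692)=(832*31+692)%997=562 h(640,640)=(640*31+640)%997=540 -> [562, 540]
  L3: h(562,540)=(562*31+540)%997=16 -> [16]
  root = 16 != target 265
Candidate C: set leaf[3] = 36 -> leaves = [59, 5, 54, 36, 20]
  L0: [59, 5, 54, 36, 20]
  L1: h(59,5)=(59*31+5)%997=837 h(54,36)=(54*31+36)%997=713 h(20,20)=(20*31+20)%997=640 -> [837, 713, 640]
  L2: h(837,713)=(837*31+713)%997=738 h(640,640)=(640*31+640)%997=540 -> [738, 540]
  L3: h(738,540)=(738*31+540)%997=487 -> [487]
  root = 487 != target 265
Candidate D: set leaf[3] = 61 -> leaves = [59, 5, 54, 61, 20]
  L0: [59, 5, 54, 61, 20]
  L1: h(59,5)=(59*31+5)%997=837 h(54,61)=(54*31+61)%997=738 h(20,20)=(20*31+20)%997=640 -> [837, 738, 640]
  L2: h(837,738)=(837*31+738)%997=763 h(640,640)=(640*31+640)%997=540 -> [763, 540]
  L3: h(763,540)=(763*31+540)%997=265 -> [265]
  root = 265 == target 265  ** MATCH **
Candidate D produces the target root.

Answer: D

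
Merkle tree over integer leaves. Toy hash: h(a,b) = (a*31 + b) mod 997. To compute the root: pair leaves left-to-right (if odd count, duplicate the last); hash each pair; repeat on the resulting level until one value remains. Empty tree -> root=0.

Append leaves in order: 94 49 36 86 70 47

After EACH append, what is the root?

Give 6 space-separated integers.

After append 94 (leaves=[94]):
  L0: [94]
  root=94
After append 49 (leaves=[94, 49]):
  L0: [94, 49]
  L1: h(94,49)=(94*31+49)%997=969 -> [969]
  root=969
After append 36 (leaves=[94, 49, 36]):
  L0: [94, 49, 36]
  L1: h(94,49)=(94*31+49)%997=969 h(36,36)=(36*31+36)%997=155 -> [969, 155]
  L2: h(969,155)=(969*31+155)%997=284 -> [284]
  root=284
After append 86 (leaves=[94, 49, 36, 86]):
  L0: [94, 49, 36, 86]
  L1: h(94,49)=(94*31+49)%997=969 h(36,86)=(36*31+86)%997=205 -> [969, 205]
  L2: h(969,205)=(969*31+205)%997=334 -> [334]
  root=334
After append 70 (leaves=[94, 49, 36, 86, 70]):
  L0: [94, 49, 36, 86, 70]
  L1: h(94,49)=(94*31+49)%997=969 h(36,86)=(36*31+86)%997=205 h(70,70)=(70*31+70)%997=246 -> [969, 205, 246]
  L2: h(969,205)=(969*31+205)%997=334 h(246,246)=(246*31+246)%997=893 -> [334, 893]
  L3: h(334,893)=(334*31+893)%997=280 -> [280]
  root=280
After append 47 (leaves=[94, 49, 36, 86, 70, 47]):
  L0: [94, 49, 36, 86, 70, 47]
  L1: h(94,49)=(94*31+49)%997=969 h(36,86)=(36*31+86)%997=205 h(70,47)=(70*31+47)%997=223 -> [969, 205, 223]
  L2: h(969,205)=(969*31+205)%997=334 h(223,223)=(223*31+223)%997=157 -> [334, 157]
  L3: h(334,157)=(334*31+157)%997=541 -> [541]
  root=541

Answer: 94 969 284 334 280 541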